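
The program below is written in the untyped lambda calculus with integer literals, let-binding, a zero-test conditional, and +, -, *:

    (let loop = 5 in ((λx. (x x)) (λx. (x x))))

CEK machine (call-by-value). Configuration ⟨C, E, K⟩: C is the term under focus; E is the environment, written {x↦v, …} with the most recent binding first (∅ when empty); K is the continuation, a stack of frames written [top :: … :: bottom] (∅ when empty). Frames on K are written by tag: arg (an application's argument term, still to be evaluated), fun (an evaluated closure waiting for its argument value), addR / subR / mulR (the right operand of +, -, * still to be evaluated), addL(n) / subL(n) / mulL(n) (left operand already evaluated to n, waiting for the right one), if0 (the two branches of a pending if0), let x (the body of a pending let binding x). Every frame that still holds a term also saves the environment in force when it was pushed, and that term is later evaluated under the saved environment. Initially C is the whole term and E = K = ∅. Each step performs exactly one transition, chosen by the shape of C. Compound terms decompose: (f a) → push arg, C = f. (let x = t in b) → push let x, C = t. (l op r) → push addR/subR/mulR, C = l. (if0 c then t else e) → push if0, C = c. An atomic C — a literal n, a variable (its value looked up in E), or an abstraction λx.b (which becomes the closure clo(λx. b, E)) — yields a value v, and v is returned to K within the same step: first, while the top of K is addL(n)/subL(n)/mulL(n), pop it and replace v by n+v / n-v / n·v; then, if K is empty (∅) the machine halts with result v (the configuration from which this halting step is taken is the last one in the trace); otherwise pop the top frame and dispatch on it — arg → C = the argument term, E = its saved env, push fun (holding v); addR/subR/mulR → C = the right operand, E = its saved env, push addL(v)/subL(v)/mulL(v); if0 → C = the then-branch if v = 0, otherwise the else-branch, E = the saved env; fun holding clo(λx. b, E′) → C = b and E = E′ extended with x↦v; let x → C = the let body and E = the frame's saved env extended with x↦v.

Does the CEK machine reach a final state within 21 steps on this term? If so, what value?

[0] ⟨C=(let loop = 5 in ((λx. (x x)) (λx. (x x)))); E=∅; K=∅⟩
[1] ⟨C=5; E=∅; K=[let loop]⟩
[2] ⟨C=((λx. (x x)) (λx. (x x))); E={loop↦5}; K=∅⟩
[3] ⟨C=(λx. (x x)); E={loop↦5}; K=[arg]⟩
[4] ⟨C=(λx. (x x)); E={loop↦5}; K=[fun]⟩
[5] ⟨C=(x x); E={x↦clo(λx. (x x), {loop↦5}), loop↦5}; K=∅⟩
[6] ⟨C=x; E={x↦clo(λx. (x x), {loop↦5}), loop↦5}; K=[arg]⟩
[7] ⟨C=x; E={x↦clo(λx. (x x), {loop↦5}), loop↦5}; K=[fun]⟩
… configuration repeats with period 3 (steps 5–7 recur indefinitely) …

Answer: DIVERGES (no final state within 21 steps)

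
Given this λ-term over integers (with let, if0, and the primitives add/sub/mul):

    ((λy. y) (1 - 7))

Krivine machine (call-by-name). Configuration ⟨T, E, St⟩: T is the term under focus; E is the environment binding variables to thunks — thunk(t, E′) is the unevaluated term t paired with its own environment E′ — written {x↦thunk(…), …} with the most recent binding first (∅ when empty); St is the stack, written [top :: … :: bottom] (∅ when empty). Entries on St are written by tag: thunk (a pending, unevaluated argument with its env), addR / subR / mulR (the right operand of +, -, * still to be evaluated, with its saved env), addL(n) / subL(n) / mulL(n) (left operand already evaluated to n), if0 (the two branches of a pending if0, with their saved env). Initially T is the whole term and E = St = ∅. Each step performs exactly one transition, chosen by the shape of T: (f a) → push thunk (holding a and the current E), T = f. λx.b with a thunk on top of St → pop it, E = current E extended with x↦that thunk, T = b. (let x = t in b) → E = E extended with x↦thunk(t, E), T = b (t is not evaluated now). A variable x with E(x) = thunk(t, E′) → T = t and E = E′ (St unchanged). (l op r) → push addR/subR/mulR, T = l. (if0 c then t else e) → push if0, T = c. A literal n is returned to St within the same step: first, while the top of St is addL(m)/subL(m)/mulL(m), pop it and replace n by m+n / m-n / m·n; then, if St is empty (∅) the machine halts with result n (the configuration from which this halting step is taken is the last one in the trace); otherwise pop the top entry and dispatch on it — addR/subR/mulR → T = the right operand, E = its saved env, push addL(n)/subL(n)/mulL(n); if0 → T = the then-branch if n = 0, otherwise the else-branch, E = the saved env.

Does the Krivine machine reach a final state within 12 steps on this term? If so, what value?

step 0: ⟨T=((λy. y) (1 - 7)); E=∅; St=∅⟩
step 1: ⟨T=(λy. y); E=∅; St=[thunk]⟩
step 2: ⟨T=y; E={y↦thunk((1 - 7), ∅)}; St=∅⟩
step 3: ⟨T=(1 - 7); E=∅; St=∅⟩
step 4: ⟨T=1; E=∅; St=[subR]⟩
step 5: ⟨T=7; E=∅; St=[subL(1)]⟩
→ final value -6

Answer: -6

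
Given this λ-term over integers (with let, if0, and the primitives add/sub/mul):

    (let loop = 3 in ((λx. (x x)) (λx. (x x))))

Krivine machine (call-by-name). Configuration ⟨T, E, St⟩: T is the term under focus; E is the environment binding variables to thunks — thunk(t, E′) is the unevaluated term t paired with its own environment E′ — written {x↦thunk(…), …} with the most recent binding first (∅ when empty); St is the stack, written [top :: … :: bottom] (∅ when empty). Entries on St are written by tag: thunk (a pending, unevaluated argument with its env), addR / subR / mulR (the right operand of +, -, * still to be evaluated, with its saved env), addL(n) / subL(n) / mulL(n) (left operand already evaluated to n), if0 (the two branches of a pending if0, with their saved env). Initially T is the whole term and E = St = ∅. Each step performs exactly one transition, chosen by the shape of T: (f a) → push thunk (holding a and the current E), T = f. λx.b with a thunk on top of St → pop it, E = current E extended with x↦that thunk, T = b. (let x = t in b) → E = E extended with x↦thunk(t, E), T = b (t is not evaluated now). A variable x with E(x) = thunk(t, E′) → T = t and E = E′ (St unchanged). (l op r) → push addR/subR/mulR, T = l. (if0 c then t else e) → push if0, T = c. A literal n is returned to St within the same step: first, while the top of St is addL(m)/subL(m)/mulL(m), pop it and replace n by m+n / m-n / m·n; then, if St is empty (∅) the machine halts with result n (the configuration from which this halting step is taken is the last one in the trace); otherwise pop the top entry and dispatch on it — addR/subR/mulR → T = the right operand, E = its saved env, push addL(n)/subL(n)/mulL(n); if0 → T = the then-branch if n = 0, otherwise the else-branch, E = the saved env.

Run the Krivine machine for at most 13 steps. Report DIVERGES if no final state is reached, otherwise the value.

t=0: <T=(let loop = 3 in ((λx. (x x)) (λx. (x x)))), E=∅, St=∅>
t=1: <T=((λx. (x x)) (λx. (x x))), E={loop↦thunk(3, ∅)}, St=∅>
t=2: <T=(λx. (x x)), E={loop↦thunk(3, ∅)}, St=[thunk]>
t=3: <T=(x x), E={x↦thunk((λx. (x x)), {loop↦thunk(3, ∅)}), loop↦thunk(3, ∅)}, St=∅>
t=4: <T=x, E={x↦thunk((λx. (x x)), {loop↦thunk(3, ∅)}), loop↦thunk(3, ∅)}, St=[thunk]>
t=5: <T=(λx. (x x)), E={loop↦thunk(3, ∅)}, St=[thunk]>
t=6: <T=(x x), E={x↦thunk(x, {x↦thunk((λx. (x x)), {loop↦thunk(3, ∅)}), loop↦thunk(3, ∅)}), loop↦thunk(3, ∅)}, St=∅>
t=7: <T=x, E={x↦thunk(x, {x↦thunk((λx. (x x)), {loop↦thunk(3, ∅)}), loop↦thunk(3, ∅)}), loop↦thunk(3, ∅)}, St=[thunk]>
t=8: <T=x, E={x↦thunk((λx. (x x)), {loop↦thunk(3, ∅)}), loop↦thunk(3, ∅)}, St=[thunk]>
t=9: <T=(λx. (x x)), E={loop↦thunk(3, ∅)}, St=[thunk]>
t=10: <T=(x x), E={x↦thunk(x, {x↦thunk(x, {x↦thunk((λx. (x x)), {loop↦thunk(3, ∅)}), loop↦thunk(3, ∅)}), loop↦thunk(3, ∅)}), loop↦thunk(3, ∅)}, St=∅>
t=11: <T=x, E={x↦thunk(x, {x↦thunk(x, {x↦thunk((λx. (x x)), {loop↦thunk(3, ∅)}), loop↦thunk(3, ∅)}), loop↦thunk(3, ∅)}), loop↦thunk(3, ∅)}, St=[thunk]>
t=12: <T=x, E={x↦thunk(x, {x↦thunk((λx. (x x)), {loop↦thunk(3, ∅)}), loop↦thunk(3, ∅)}), loop↦thunk(3, ∅)}, St=[thunk]>
t=13: <T=x, E={x↦thunk((λx. (x x)), {loop↦thunk(3, ∅)}), loop↦thunk(3, ∅)}, St=[thunk]>
→ 13 transitions taken and the configuration is still not final: no result within 13 steps

Answer: DIVERGES (no final state within 13 steps)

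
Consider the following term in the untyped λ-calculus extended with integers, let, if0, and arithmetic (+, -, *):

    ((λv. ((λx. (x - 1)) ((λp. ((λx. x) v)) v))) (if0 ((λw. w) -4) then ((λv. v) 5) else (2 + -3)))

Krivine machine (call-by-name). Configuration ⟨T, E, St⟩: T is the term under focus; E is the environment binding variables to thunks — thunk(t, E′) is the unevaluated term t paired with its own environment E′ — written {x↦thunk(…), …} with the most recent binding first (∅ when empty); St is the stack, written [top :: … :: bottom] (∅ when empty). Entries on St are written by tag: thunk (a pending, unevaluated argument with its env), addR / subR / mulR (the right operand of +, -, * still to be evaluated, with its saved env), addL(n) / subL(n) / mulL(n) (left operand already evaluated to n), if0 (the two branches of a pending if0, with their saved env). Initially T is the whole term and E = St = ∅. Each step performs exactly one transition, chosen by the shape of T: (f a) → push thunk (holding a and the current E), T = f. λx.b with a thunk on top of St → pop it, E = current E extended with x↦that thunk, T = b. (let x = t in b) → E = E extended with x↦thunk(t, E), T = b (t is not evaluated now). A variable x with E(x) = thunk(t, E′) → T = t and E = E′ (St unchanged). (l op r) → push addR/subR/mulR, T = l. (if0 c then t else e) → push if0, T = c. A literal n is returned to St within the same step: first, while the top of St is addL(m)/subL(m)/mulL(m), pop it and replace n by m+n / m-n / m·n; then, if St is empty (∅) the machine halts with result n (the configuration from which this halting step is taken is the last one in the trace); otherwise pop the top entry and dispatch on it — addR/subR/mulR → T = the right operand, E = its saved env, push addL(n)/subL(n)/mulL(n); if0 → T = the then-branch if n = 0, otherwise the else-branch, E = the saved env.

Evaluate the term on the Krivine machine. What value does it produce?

Answer: -2

Machine steps:
t=0: [T=((λv. ((λx. (x - 1)) ((λp. ((λx. x) v)) v))) (if0 ((λw. w) -4) then ((λv. v) 5) else (2 + -3))) | E=∅ | St=∅]
t=1: [T=(λv. ((λx. (x - 1)) ((λp. ((λx. x) v)) v))) | E=∅ | St=[thunk]]
t=2: [T=((λx. (x - 1)) ((λp. ((λx. x) v)) v)) | E={v↦thunk((if0 ((λw. w) -4) then ((λv. v) 5) else (2 + -3)), ∅)} | St=∅]
t=3: [T=(λx. (x - 1)) | E={v↦thunk((if0 ((λw. w) -4) then ((λv. v) 5) else (2 + -3)), ∅)} | St=[thunk]]
t=4: [T=(x - 1) | E={x↦thunk(((λp. ((λx. x) v)) v), {v↦thunk((if0 ((λw. w) -4) then ((λv. v) 5) else (2 + -3)), ∅)}), v↦thunk((if0 ((λw. w) -4) then ((λv. v) 5) else (2 + -3)), ∅)} | St=∅]
t=5: [T=x | E={x↦thunk(((λp. ((λx. x) v)) v), {v↦thunk((if0 ((λw. w) -4) then ((λv. v) 5) else (2 + -3)), ∅)}), v↦thunk((if0 ((λw. w) -4) then ((λv. v) 5) else (2 + -3)), ∅)} | St=[subR]]
t=6: [T=((λp. ((λx. x) v)) v) | E={v↦thunk((if0 ((λw. w) -4) then ((λv. v) 5) else (2 + -3)), ∅)} | St=[subR]]
t=7: [T=(λp. ((λx. x) v)) | E={v↦thunk((if0 ((λw. w) -4) then ((λv. v) 5) else (2 + -3)), ∅)} | St=[thunk :: subR]]
t=8: [T=((λx. x) v) | E={p↦thunk(v, {v↦thunk((if0 ((λw. w) -4) then ((λv. v) 5) else (2 + -3)), ∅)}), v↦thunk((if0 ((λw. w) -4) then ((λv. v) 5) else (2 + -3)), ∅)} | St=[subR]]
t=9: [T=(λx. x) | E={p↦thunk(v, {v↦thunk((if0 ((λw. w) -4) then ((λv. v) 5) else (2 + -3)), ∅)}), v↦thunk((if0 ((λw. w) -4) then ((λv. v) 5) else (2 + -3)), ∅)} | St=[thunk :: subR]]
t=10: [T=x | E={x↦thunk(v, {p↦thunk(v, {v↦thunk((if0 ((λw. w) -4) then ((λv. v) 5) else (2 + -3)), ∅)}), v↦thunk((if0 ((λw. w) -4) then ((λv. v) 5) else (2 + -3)), ∅)}), p↦thunk(v, {v↦thunk((if0 ((λw. w) -4) then ((λv. v) 5) else (2 + -3)), ∅)}), v↦thunk((if0 ((λw. w) -4) then ((λv. v) 5) else (2 + -3)), ∅)} | St=[subR]]
t=11: [T=v | E={p↦thunk(v, {v↦thunk((if0 ((λw. w) -4) then ((λv. v) 5) else (2 + -3)), ∅)}), v↦thunk((if0 ((λw. w) -4) then ((λv. v) 5) else (2 + -3)), ∅)} | St=[subR]]
t=12: [T=(if0 ((λw. w) -4) then ((λv. v) 5) else (2 + -3)) | E=∅ | St=[subR]]
t=13: [T=((λw. w) -4) | E=∅ | St=[if0 :: subR]]
t=14: [T=(λw. w) | E=∅ | St=[thunk :: if0 :: subR]]
t=15: [T=w | E={w↦thunk(-4, ∅)} | St=[if0 :: subR]]
t=16: [T=-4 | E=∅ | St=[if0 :: subR]]
t=17: [T=(2 + -3) | E=∅ | St=[subR]]
t=18: [T=2 | E=∅ | St=[addR :: subR]]
t=19: [T=-3 | E=∅ | St=[addL(2) :: subR]]
t=20: [T=1 | E={x↦thunk(((λp. ((λx. x) v)) v), {v↦thunk((if0 ((λw. w) -4) then ((λv. v) 5) else (2 + -3)), ∅)}), v↦thunk((if0 ((λw. w) -4) then ((λv. v) 5) else (2 + -3)), ∅)} | St=[subL(-1)]]
→ final value -2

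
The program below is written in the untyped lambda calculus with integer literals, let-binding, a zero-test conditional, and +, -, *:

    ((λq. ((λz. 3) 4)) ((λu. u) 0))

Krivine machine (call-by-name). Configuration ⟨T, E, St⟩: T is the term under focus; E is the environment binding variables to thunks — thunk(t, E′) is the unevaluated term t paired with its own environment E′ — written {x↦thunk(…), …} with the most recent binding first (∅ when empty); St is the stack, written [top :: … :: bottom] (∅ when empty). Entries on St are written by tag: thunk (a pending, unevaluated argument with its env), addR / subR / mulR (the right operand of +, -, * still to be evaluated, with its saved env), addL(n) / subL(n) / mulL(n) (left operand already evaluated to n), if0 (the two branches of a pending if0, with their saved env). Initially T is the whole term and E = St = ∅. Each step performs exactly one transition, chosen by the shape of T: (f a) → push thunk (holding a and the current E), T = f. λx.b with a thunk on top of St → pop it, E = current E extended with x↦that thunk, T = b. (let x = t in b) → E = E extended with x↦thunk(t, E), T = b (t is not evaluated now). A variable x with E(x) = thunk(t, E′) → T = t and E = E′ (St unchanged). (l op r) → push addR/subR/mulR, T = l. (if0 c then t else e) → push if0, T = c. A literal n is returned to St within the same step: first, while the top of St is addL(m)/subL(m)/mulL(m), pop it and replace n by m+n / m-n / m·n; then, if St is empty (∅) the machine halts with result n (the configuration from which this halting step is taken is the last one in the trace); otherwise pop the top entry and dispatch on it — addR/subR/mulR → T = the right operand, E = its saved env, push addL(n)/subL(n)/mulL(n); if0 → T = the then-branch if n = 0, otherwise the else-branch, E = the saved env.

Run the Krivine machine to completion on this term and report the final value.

Answer: 3

Execution trace:
[0] [T=((λq. ((λz. 3) 4)) ((λu. u) 0)) | E=∅ | St=∅]
[1] [T=(λq. ((λz. 3) 4)) | E=∅ | St=[thunk]]
[2] [T=((λz. 3) 4) | E={q↦thunk(((λu. u) 0), ∅)} | St=∅]
[3] [T=(λz. 3) | E={q↦thunk(((λu. u) 0), ∅)} | St=[thunk]]
[4] [T=3 | E={z↦thunk(4, {q↦thunk(((λu. u) 0), ∅)}), q↦thunk(((λu. u) 0), ∅)} | St=∅]
→ final value 3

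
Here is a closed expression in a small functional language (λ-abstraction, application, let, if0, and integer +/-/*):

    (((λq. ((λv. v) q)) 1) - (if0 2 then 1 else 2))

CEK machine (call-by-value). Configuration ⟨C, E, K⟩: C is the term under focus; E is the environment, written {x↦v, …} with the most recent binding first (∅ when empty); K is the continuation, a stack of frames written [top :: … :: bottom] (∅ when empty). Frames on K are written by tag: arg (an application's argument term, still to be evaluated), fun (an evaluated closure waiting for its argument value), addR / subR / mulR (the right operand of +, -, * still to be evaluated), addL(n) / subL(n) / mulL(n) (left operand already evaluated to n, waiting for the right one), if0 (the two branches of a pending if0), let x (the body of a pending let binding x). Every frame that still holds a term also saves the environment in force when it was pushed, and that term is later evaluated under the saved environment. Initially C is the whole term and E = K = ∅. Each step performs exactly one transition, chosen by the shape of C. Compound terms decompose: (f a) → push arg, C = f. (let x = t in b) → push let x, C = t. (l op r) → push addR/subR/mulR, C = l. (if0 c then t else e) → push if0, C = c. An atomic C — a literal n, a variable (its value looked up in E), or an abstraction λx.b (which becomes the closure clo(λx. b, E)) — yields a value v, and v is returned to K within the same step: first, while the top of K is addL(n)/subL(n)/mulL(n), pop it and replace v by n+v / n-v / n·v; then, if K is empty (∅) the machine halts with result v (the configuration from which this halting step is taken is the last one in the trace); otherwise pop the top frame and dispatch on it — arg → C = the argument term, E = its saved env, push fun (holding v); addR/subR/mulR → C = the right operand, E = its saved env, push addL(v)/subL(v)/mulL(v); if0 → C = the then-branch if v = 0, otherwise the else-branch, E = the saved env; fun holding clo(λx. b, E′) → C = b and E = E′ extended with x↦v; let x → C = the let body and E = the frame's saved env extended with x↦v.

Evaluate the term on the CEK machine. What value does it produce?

t=0: ⟨C=(((λq. ((λv. v) q)) 1) - (if0 2 then 1 else 2)); E=∅; K=∅⟩
t=1: ⟨C=((λq. ((λv. v) q)) 1); E=∅; K=[subR]⟩
t=2: ⟨C=(λq. ((λv. v) q)); E=∅; K=[arg :: subR]⟩
t=3: ⟨C=1; E=∅; K=[fun :: subR]⟩
t=4: ⟨C=((λv. v) q); E={q↦1}; K=[subR]⟩
t=5: ⟨C=(λv. v); E={q↦1}; K=[arg :: subR]⟩
t=6: ⟨C=q; E={q↦1}; K=[fun :: subR]⟩
t=7: ⟨C=v; E={v↦1, q↦1}; K=[subR]⟩
t=8: ⟨C=(if0 2 then 1 else 2); E=∅; K=[subL(1)]⟩
t=9: ⟨C=2; E=∅; K=[if0 :: subL(1)]⟩
t=10: ⟨C=2; E=∅; K=[subL(1)]⟩
→ final value -1

Answer: -1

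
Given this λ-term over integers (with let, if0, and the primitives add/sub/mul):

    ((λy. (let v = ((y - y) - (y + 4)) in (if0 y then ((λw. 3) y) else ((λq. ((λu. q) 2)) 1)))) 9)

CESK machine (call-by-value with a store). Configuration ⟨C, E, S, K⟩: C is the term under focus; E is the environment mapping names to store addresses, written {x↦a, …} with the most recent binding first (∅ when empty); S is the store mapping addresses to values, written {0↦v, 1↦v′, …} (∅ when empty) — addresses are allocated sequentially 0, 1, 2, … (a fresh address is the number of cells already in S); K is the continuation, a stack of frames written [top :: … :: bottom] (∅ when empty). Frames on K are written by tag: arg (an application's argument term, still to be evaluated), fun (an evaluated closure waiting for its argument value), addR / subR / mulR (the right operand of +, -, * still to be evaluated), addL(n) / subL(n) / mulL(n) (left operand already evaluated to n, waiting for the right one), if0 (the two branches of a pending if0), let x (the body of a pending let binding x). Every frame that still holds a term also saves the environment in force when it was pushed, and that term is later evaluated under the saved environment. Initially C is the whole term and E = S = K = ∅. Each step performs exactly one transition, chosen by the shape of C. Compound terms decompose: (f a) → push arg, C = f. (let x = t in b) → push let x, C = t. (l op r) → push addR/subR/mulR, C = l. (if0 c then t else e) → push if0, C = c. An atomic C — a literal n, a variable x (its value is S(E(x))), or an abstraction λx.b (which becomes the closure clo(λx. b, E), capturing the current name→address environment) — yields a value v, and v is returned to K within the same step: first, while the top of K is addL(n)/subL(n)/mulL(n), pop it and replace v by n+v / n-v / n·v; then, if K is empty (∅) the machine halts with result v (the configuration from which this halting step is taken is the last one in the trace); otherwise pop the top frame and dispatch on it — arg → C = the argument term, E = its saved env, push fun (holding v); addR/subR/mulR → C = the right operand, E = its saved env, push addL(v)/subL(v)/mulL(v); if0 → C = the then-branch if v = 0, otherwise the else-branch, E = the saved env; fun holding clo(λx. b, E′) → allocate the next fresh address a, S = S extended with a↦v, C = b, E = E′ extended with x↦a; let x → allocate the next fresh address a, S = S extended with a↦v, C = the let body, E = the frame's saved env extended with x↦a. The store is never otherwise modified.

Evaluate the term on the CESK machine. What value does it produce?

Answer: 1

Derivation:
t=0: [C=((λy. (let v = ((y - y) - (y + 4)) in (if0 y then ((λw. 3) y) else ((λq. ((λu. q) 2)) 1)))) 9) | E=∅ | S=∅ | K=∅]
t=1: [C=(λy. (let v = ((y - y) - (y + 4)) in (if0 y then ((λw. 3) y) else ((λq. ((λu. q) 2)) 1)))) | E=∅ | S=∅ | K=[arg]]
t=2: [C=9 | E=∅ | S=∅ | K=[fun]]
t=3: [C=(let v = ((y - y) - (y + 4)) in (if0 y then ((λw. 3) y) else ((λq. ((λu. q) 2)) 1))) | E={y↦0} | S={0↦9} | K=∅]
t=4: [C=((y - y) - (y + 4)) | E={y↦0} | S={0↦9} | K=[let v]]
t=5: [C=(y - y) | E={y↦0} | S={0↦9} | K=[subR :: let v]]
t=6: [C=y | E={y↦0} | S={0↦9} | K=[subR :: subR :: let v]]
t=7: [C=y | E={y↦0} | S={0↦9} | K=[subL(9) :: subR :: let v]]
t=8: [C=(y + 4) | E={y↦0} | S={0↦9} | K=[subL(0) :: let v]]
t=9: [C=y | E={y↦0} | S={0↦9} | K=[addR :: subL(0) :: let v]]
t=10: [C=4 | E={y↦0} | S={0↦9} | K=[addL(9) :: subL(0) :: let v]]
t=11: [C=(if0 y then ((λw. 3) y) else ((λq. ((λu. q) 2)) 1)) | E={v↦1, y↦0} | S={0↦9, 1↦-13} | K=∅]
t=12: [C=y | E={v↦1, y↦0} | S={0↦9, 1↦-13} | K=[if0]]
t=13: [C=((λq. ((λu. q) 2)) 1) | E={v↦1, y↦0} | S={0↦9, 1↦-13} | K=∅]
t=14: [C=(λq. ((λu. q) 2)) | E={v↦1, y↦0} | S={0↦9, 1↦-13} | K=[arg]]
t=15: [C=1 | E={v↦1, y↦0} | S={0↦9, 1↦-13} | K=[fun]]
t=16: [C=((λu. q) 2) | E={q↦2, v↦1, y↦0} | S={0↦9, 1↦-13, 2↦1} | K=∅]
t=17: [C=(λu. q) | E={q↦2, v↦1, y↦0} | S={0↦9, 1↦-13, 2↦1} | K=[arg]]
t=18: [C=2 | E={q↦2, v↦1, y↦0} | S={0↦9, 1↦-13, 2↦1} | K=[fun]]
t=19: [C=q | E={u↦3, q↦2, v↦1, y↦0} | S={0↦9, 1↦-13, 2↦1, 3↦2} | K=∅]
→ final value 1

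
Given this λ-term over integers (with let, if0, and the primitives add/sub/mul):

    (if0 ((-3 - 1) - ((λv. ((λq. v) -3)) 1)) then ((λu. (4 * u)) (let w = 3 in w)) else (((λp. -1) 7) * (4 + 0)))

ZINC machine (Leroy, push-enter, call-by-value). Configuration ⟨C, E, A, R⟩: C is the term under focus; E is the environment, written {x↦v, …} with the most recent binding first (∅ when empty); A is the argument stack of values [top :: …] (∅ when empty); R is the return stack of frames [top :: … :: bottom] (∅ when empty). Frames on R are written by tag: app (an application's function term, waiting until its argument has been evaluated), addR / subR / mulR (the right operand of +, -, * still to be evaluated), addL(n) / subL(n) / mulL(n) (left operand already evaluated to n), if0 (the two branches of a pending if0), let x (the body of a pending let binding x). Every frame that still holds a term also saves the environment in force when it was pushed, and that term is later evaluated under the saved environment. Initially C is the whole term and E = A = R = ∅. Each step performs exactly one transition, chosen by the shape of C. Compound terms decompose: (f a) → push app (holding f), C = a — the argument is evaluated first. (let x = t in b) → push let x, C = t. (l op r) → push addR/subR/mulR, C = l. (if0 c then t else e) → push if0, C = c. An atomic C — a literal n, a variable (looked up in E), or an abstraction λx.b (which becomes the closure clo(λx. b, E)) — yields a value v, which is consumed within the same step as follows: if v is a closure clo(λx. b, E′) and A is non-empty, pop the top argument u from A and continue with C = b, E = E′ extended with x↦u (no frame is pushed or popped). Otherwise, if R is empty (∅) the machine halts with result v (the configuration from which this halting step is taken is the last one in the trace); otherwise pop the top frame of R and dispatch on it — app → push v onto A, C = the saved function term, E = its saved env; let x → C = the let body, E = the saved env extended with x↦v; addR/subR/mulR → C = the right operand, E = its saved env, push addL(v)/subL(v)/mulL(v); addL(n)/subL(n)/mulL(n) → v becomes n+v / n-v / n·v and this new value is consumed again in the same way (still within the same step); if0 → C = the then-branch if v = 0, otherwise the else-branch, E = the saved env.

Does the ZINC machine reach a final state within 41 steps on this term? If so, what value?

Answer: -4

Machine steps:
0. [C=(if0 ((-3 - 1) - ((λv. ((λq. v) -3)) 1)) then ((λu. (4 * u)) (let w = 3 in w)) else (((λp. -1) 7) * (4 + 0))) | E=∅ | A=∅ | R=∅]
1. [C=((-3 - 1) - ((λv. ((λq. v) -3)) 1)) | E=∅ | A=∅ | R=[if0]]
2. [C=(-3 - 1) | E=∅ | A=∅ | R=[subR :: if0]]
3. [C=-3 | E=∅ | A=∅ | R=[subR :: subR :: if0]]
4. [C=1 | E=∅ | A=∅ | R=[subL(-3) :: subR :: if0]]
5. [C=((λv. ((λq. v) -3)) 1) | E=∅ | A=∅ | R=[subL(-4) :: if0]]
6. [C=1 | E=∅ | A=∅ | R=[app :: subL(-4) :: if0]]
7. [C=(λv. ((λq. v) -3)) | E=∅ | A=[1] | R=[subL(-4) :: if0]]
8. [C=((λq. v) -3) | E={v↦1} | A=∅ | R=[subL(-4) :: if0]]
9. [C=-3 | E={v↦1} | A=∅ | R=[app :: subL(-4) :: if0]]
10. [C=(λq. v) | E={v↦1} | A=[-3] | R=[subL(-4) :: if0]]
11. [C=v | E={q↦-3, v↦1} | A=∅ | R=[subL(-4) :: if0]]
12. [C=(((λp. -1) 7) * (4 + 0)) | E=∅ | A=∅ | R=∅]
13. [C=((λp. -1) 7) | E=∅ | A=∅ | R=[mulR]]
14. [C=7 | E=∅ | A=∅ | R=[app :: mulR]]
15. [C=(λp. -1) | E=∅ | A=[7] | R=[mulR]]
16. [C=-1 | E={p↦7} | A=∅ | R=[mulR]]
17. [C=(4 + 0) | E=∅ | A=∅ | R=[mulL(-1)]]
18. [C=4 | E=∅ | A=∅ | R=[addR :: mulL(-1)]]
19. [C=0 | E=∅ | A=∅ | R=[addL(4) :: mulL(-1)]]
→ final value -4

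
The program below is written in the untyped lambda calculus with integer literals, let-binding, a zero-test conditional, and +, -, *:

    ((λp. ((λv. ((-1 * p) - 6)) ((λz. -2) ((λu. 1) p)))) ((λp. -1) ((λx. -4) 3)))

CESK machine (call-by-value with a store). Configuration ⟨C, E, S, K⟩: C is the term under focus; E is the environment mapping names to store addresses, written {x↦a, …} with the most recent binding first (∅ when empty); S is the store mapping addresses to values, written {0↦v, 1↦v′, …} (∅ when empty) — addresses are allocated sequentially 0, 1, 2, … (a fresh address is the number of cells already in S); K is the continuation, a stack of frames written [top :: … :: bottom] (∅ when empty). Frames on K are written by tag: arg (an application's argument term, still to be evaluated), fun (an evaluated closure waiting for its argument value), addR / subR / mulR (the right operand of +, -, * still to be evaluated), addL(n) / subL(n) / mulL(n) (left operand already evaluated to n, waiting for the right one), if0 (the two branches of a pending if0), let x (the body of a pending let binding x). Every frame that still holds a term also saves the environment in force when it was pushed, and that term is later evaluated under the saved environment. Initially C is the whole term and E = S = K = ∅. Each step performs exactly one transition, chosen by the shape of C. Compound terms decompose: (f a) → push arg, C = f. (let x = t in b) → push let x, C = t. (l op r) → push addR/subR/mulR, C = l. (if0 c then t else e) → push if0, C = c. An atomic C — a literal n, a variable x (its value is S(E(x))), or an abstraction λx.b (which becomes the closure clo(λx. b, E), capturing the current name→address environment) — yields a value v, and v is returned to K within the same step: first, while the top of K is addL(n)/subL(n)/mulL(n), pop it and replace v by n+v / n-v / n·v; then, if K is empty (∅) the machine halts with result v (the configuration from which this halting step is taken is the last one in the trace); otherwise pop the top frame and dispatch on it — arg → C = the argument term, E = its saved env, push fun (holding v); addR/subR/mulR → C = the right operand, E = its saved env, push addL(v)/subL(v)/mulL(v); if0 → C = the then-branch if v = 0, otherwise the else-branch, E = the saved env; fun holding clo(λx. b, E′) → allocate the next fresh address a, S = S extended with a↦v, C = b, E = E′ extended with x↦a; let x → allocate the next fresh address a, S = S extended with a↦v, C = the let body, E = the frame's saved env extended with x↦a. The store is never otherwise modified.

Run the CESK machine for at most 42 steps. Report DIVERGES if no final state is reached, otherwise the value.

[0] [C=((λp. ((λv. ((-1 * p) - 6)) ((λz. -2) ((λu. 1) p)))) ((λp. -1) ((λx. -4) 3))) | E=∅ | S=∅ | K=∅]
[1] [C=(λp. ((λv. ((-1 * p) - 6)) ((λz. -2) ((λu. 1) p)))) | E=∅ | S=∅ | K=[arg]]
[2] [C=((λp. -1) ((λx. -4) 3)) | E=∅ | S=∅ | K=[fun]]
[3] [C=(λp. -1) | E=∅ | S=∅ | K=[arg :: fun]]
[4] [C=((λx. -4) 3) | E=∅ | S=∅ | K=[fun :: fun]]
[5] [C=(λx. -4) | E=∅ | S=∅ | K=[arg :: fun :: fun]]
[6] [C=3 | E=∅ | S=∅ | K=[fun :: fun :: fun]]
[7] [C=-4 | E={x↦0} | S={0↦3} | K=[fun :: fun]]
[8] [C=-1 | E={p↦1} | S={0↦3, 1↦-4} | K=[fun]]
[9] [C=((λv. ((-1 * p) - 6)) ((λz. -2) ((λu. 1) p))) | E={p↦2} | S={0↦3, 1↦-4, 2↦-1} | K=∅]
[10] [C=(λv. ((-1 * p) - 6)) | E={p↦2} | S={0↦3, 1↦-4, 2↦-1} | K=[arg]]
[11] [C=((λz. -2) ((λu. 1) p)) | E={p↦2} | S={0↦3, 1↦-4, 2↦-1} | K=[fun]]
[12] [C=(λz. -2) | E={p↦2} | S={0↦3, 1↦-4, 2↦-1} | K=[arg :: fun]]
[13] [C=((λu. 1) p) | E={p↦2} | S={0↦3, 1↦-4, 2↦-1} | K=[fun :: fun]]
[14] [C=(λu. 1) | E={p↦2} | S={0↦3, 1↦-4, 2↦-1} | K=[arg :: fun :: fun]]
[15] [C=p | E={p↦2} | S={0↦3, 1↦-4, 2↦-1} | K=[fun :: fun :: fun]]
[16] [C=1 | E={u↦3, p↦2} | S={0↦3, 1↦-4, 2↦-1, 3↦-1} | K=[fun :: fun]]
[17] [C=-2 | E={z↦4, p↦2} | S={0↦3, 1↦-4, 2↦-1, 3↦-1, 4↦1} | K=[fun]]
[18] [C=((-1 * p) - 6) | E={v↦5, p↦2} | S={0↦3, 1↦-4, 2↦-1, 3↦-1, 4↦1, 5↦-2} | K=∅]
[19] [C=(-1 * p) | E={v↦5, p↦2} | S={0↦3, 1↦-4, 2↦-1, 3↦-1, 4↦1, 5↦-2} | K=[subR]]
[20] [C=-1 | E={v↦5, p↦2} | S={0↦3, 1↦-4, 2↦-1, 3↦-1, 4↦1, 5↦-2} | K=[mulR :: subR]]
[21] [C=p | E={v↦5, p↦2} | S={0↦3, 1↦-4, 2↦-1, 3↦-1, 4↦1, 5↦-2} | K=[mulL(-1) :: subR]]
[22] [C=6 | E={v↦5, p↦2} | S={0↦3, 1↦-4, 2↦-1, 3↦-1, 4↦1, 5↦-2} | K=[subL(1)]]
→ final value -5

Answer: -5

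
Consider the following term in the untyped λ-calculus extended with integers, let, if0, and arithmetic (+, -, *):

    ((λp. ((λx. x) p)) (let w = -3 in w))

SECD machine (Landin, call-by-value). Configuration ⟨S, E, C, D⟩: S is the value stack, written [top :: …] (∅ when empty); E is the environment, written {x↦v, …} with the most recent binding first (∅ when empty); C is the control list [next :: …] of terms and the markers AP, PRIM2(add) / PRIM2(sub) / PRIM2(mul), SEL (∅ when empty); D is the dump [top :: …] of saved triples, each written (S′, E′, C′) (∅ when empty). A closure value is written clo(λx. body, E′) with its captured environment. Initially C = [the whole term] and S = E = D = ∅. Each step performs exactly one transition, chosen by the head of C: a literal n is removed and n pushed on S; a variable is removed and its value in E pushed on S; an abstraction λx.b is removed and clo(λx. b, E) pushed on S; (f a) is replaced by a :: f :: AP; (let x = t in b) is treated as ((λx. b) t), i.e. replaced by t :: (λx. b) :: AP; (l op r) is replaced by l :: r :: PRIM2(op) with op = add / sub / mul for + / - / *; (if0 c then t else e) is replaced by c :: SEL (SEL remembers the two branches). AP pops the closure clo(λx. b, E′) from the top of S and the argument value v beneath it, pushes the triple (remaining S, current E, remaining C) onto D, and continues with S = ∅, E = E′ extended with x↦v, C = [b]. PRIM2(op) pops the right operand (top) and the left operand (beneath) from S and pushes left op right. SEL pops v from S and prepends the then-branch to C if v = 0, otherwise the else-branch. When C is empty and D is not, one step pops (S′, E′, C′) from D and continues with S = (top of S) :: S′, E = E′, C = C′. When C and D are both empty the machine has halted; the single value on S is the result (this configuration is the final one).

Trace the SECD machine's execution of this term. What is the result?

[0] [S=∅ | E=∅ | C=[((λp. ((λx. x) p)) (let w = -3 in w))] | D=∅]
[1] [S=∅ | E=∅ | C=[(let w = -3 in w) :: (λp. ((λx. x) p)) :: AP] | D=∅]
[2] [S=∅ | E=∅ | C=[-3 :: (λw. w) :: AP :: (λp. ((λx. x) p)) :: AP] | D=∅]
[3] [S=[-3] | E=∅ | C=[(λw. w) :: AP :: (λp. ((λx. x) p)) :: AP] | D=∅]
[4] [S=[clo(λw. w, ∅) :: -3] | E=∅ | C=[AP :: (λp. ((λx. x) p)) :: AP] | D=∅]
[5] [S=∅ | E={w↦-3} | C=[w] | D=[(∅, ∅, [(λp. ((λx. x) p)) :: AP])]]
[6] [S=[-3] | E={w↦-3} | C=∅ | D=[(∅, ∅, [(λp. ((λx. x) p)) :: AP])]]
[7] [S=[-3] | E=∅ | C=[(λp. ((λx. x) p)) :: AP] | D=∅]
[8] [S=[clo(λp. ((λx. x) p), ∅) :: -3] | E=∅ | C=[AP] | D=∅]
[9] [S=∅ | E={p↦-3} | C=[((λx. x) p)] | D=[(∅, ∅, ∅)]]
[10] [S=∅ | E={p↦-3} | C=[p :: (λx. x) :: AP] | D=[(∅, ∅, ∅)]]
[11] [S=[-3] | E={p↦-3} | C=[(λx. x) :: AP] | D=[(∅, ∅, ∅)]]
[12] [S=[clo(λx. x, {p↦-3}) :: -3] | E={p↦-3} | C=[AP] | D=[(∅, ∅, ∅)]]
[13] [S=∅ | E={x↦-3, p↦-3} | C=[x] | D=[(∅, {p↦-3}, ∅) :: (∅, ∅, ∅)]]
[14] [S=[-3] | E={x↦-3, p↦-3} | C=∅ | D=[(∅, {p↦-3}, ∅) :: (∅, ∅, ∅)]]
[15] [S=[-3] | E={p↦-3} | C=∅ | D=[(∅, ∅, ∅)]]
[16] [S=[-3] | E=∅ | C=∅ | D=∅]
→ final value -3

Answer: -3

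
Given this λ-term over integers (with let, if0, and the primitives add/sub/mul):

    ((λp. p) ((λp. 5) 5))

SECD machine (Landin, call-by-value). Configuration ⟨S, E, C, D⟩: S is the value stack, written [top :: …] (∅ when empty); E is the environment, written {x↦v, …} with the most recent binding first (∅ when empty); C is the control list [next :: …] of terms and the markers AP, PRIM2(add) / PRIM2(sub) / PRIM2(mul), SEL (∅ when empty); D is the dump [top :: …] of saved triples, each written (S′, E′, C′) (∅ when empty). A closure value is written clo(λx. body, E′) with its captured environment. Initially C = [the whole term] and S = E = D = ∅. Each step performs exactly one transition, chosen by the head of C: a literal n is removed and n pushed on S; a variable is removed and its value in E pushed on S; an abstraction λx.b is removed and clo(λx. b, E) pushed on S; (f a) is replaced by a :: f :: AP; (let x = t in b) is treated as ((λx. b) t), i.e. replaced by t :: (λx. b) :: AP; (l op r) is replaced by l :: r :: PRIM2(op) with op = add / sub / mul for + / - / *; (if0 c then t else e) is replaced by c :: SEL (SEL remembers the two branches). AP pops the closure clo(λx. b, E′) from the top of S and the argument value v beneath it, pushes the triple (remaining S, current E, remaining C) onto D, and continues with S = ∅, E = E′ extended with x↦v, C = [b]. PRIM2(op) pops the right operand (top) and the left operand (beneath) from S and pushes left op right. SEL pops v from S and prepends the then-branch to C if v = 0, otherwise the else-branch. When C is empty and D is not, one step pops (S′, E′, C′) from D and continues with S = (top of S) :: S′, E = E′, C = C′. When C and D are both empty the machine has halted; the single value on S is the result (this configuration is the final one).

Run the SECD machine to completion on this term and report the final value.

Answer: 5

Derivation:
t=0: ⟨S=∅; E=∅; C=[((λp. p) ((λp. 5) 5))]; D=∅⟩
t=1: ⟨S=∅; E=∅; C=[((λp. 5) 5) :: (λp. p) :: AP]; D=∅⟩
t=2: ⟨S=∅; E=∅; C=[5 :: (λp. 5) :: AP :: (λp. p) :: AP]; D=∅⟩
t=3: ⟨S=[5]; E=∅; C=[(λp. 5) :: AP :: (λp. p) :: AP]; D=∅⟩
t=4: ⟨S=[clo(λp. 5, ∅) :: 5]; E=∅; C=[AP :: (λp. p) :: AP]; D=∅⟩
t=5: ⟨S=∅; E={p↦5}; C=[5]; D=[(∅, ∅, [(λp. p) :: AP])]⟩
t=6: ⟨S=[5]; E={p↦5}; C=∅; D=[(∅, ∅, [(λp. p) :: AP])]⟩
t=7: ⟨S=[5]; E=∅; C=[(λp. p) :: AP]; D=∅⟩
t=8: ⟨S=[clo(λp. p, ∅) :: 5]; E=∅; C=[AP]; D=∅⟩
t=9: ⟨S=∅; E={p↦5}; C=[p]; D=[(∅, ∅, ∅)]⟩
t=10: ⟨S=[5]; E={p↦5}; C=∅; D=[(∅, ∅, ∅)]⟩
t=11: ⟨S=[5]; E=∅; C=∅; D=∅⟩
→ final value 5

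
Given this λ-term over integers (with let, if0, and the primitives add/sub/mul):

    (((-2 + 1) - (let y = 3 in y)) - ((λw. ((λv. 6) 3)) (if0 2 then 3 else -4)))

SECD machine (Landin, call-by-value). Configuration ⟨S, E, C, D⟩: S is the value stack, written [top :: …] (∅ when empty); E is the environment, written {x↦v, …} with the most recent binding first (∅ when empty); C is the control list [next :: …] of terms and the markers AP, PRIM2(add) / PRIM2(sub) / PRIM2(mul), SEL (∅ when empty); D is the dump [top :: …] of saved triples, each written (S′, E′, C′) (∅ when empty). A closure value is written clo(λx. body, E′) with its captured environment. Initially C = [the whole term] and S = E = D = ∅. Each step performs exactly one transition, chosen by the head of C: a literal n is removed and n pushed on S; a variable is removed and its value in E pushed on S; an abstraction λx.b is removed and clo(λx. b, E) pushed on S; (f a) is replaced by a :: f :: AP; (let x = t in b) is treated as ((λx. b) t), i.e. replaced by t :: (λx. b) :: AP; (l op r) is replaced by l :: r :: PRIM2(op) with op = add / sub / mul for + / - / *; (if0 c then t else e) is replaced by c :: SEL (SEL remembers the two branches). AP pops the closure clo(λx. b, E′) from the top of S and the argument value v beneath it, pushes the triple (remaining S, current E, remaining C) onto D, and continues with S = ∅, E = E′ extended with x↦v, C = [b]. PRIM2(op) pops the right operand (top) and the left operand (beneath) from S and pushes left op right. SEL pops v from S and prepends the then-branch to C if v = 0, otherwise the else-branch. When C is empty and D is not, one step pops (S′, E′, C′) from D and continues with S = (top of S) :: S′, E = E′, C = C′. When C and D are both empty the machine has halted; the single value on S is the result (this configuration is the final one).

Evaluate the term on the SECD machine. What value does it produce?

t=0: <S=∅, E=∅, C=[(((-2 + 1) - (let y = 3 in y)) - ((λw. ((λv. 6) 3)) (if0 2 then 3 else -4)))], D=∅>
t=1: <S=∅, E=∅, C=[((-2 + 1) - (let y = 3 in y)) :: ((λw. ((λv. 6) 3)) (if0 2 then 3 else -4)) :: PRIM2(sub)], D=∅>
t=2: <S=∅, E=∅, C=[(-2 + 1) :: (let y = 3 in y) :: PRIM2(sub) :: ((λw. ((λv. 6) 3)) (if0 2 then 3 else -4)) :: PRIM2(sub)], D=∅>
t=3: <S=∅, E=∅, C=[-2 :: 1 :: PRIM2(add) :: (let y = 3 in y) :: PRIM2(sub) :: ((λw. ((λv. 6) 3)) (if0 2 then 3 else -4)) :: PRIM2(sub)], D=∅>
t=4: <S=[-2], E=∅, C=[1 :: PRIM2(add) :: (let y = 3 in y) :: PRIM2(sub) :: ((λw. ((λv. 6) 3)) (if0 2 then 3 else -4)) :: PRIM2(sub)], D=∅>
t=5: <S=[1 :: -2], E=∅, C=[PRIM2(add) :: (let y = 3 in y) :: PRIM2(sub) :: ((λw. ((λv. 6) 3)) (if0 2 then 3 else -4)) :: PRIM2(sub)], D=∅>
t=6: <S=[-1], E=∅, C=[(let y = 3 in y) :: PRIM2(sub) :: ((λw. ((λv. 6) 3)) (if0 2 then 3 else -4)) :: PRIM2(sub)], D=∅>
t=7: <S=[-1], E=∅, C=[3 :: (λy. y) :: AP :: PRIM2(sub) :: ((λw. ((λv. 6) 3)) (if0 2 then 3 else -4)) :: PRIM2(sub)], D=∅>
t=8: <S=[3 :: -1], E=∅, C=[(λy. y) :: AP :: PRIM2(sub) :: ((λw. ((λv. 6) 3)) (if0 2 then 3 else -4)) :: PRIM2(sub)], D=∅>
t=9: <S=[clo(λy. y, ∅) :: 3 :: -1], E=∅, C=[AP :: PRIM2(sub) :: ((λw. ((λv. 6) 3)) (if0 2 then 3 else -4)) :: PRIM2(sub)], D=∅>
t=10: <S=∅, E={y↦3}, C=[y], D=[([-1], ∅, [PRIM2(sub) :: ((λw. ((λv. 6) 3)) (if0 2 then 3 else -4)) :: PRIM2(sub)])]>
t=11: <S=[3], E={y↦3}, C=∅, D=[([-1], ∅, [PRIM2(sub) :: ((λw. ((λv. 6) 3)) (if0 2 then 3 else -4)) :: PRIM2(sub)])]>
t=12: <S=[3 :: -1], E=∅, C=[PRIM2(sub) :: ((λw. ((λv. 6) 3)) (if0 2 then 3 else -4)) :: PRIM2(sub)], D=∅>
t=13: <S=[-4], E=∅, C=[((λw. ((λv. 6) 3)) (if0 2 then 3 else -4)) :: PRIM2(sub)], D=∅>
t=14: <S=[-4], E=∅, C=[(if0 2 then 3 else -4) :: (λw. ((λv. 6) 3)) :: AP :: PRIM2(sub)], D=∅>
t=15: <S=[-4], E=∅, C=[2 :: SEL :: (λw. ((λv. 6) 3)) :: AP :: PRIM2(sub)], D=∅>
t=16: <S=[2 :: -4], E=∅, C=[SEL :: (λw. ((λv. 6) 3)) :: AP :: PRIM2(sub)], D=∅>
t=17: <S=[-4], E=∅, C=[-4 :: (λw. ((λv. 6) 3)) :: AP :: PRIM2(sub)], D=∅>
t=18: <S=[-4 :: -4], E=∅, C=[(λw. ((λv. 6) 3)) :: AP :: PRIM2(sub)], D=∅>
t=19: <S=[clo(λw. ((λv. 6) 3), ∅) :: -4 :: -4], E=∅, C=[AP :: PRIM2(sub)], D=∅>
t=20: <S=∅, E={w↦-4}, C=[((λv. 6) 3)], D=[([-4], ∅, [PRIM2(sub)])]>
t=21: <S=∅, E={w↦-4}, C=[3 :: (λv. 6) :: AP], D=[([-4], ∅, [PRIM2(sub)])]>
t=22: <S=[3], E={w↦-4}, C=[(λv. 6) :: AP], D=[([-4], ∅, [PRIM2(sub)])]>
t=23: <S=[clo(λv. 6, {w↦-4}) :: 3], E={w↦-4}, C=[AP], D=[([-4], ∅, [PRIM2(sub)])]>
t=24: <S=∅, E={v↦3, w↦-4}, C=[6], D=[(∅, {w↦-4}, ∅) :: ([-4], ∅, [PRIM2(sub)])]>
t=25: <S=[6], E={v↦3, w↦-4}, C=∅, D=[(∅, {w↦-4}, ∅) :: ([-4], ∅, [PRIM2(sub)])]>
t=26: <S=[6], E={w↦-4}, C=∅, D=[([-4], ∅, [PRIM2(sub)])]>
t=27: <S=[6 :: -4], E=∅, C=[PRIM2(sub)], D=∅>
t=28: <S=[-10], E=∅, C=∅, D=∅>
→ final value -10

Answer: -10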